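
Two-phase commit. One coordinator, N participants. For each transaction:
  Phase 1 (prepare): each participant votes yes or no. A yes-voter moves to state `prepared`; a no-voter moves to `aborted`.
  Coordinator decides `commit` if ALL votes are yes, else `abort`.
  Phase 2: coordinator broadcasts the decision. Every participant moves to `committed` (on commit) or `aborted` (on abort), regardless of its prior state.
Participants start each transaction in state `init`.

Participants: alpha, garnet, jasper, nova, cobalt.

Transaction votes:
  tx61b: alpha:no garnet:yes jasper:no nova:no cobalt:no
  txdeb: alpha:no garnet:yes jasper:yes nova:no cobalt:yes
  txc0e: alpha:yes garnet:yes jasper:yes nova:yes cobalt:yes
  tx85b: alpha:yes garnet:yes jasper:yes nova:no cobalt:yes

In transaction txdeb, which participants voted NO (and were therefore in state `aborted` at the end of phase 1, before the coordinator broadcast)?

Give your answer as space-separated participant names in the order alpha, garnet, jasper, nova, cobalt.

Txn txdeb phase 1: alpha no -> aborted; garnet yes -> prepared; jasper yes -> prepared; nova no -> aborted; cobalt yes -> prepared

Answer: alpha nova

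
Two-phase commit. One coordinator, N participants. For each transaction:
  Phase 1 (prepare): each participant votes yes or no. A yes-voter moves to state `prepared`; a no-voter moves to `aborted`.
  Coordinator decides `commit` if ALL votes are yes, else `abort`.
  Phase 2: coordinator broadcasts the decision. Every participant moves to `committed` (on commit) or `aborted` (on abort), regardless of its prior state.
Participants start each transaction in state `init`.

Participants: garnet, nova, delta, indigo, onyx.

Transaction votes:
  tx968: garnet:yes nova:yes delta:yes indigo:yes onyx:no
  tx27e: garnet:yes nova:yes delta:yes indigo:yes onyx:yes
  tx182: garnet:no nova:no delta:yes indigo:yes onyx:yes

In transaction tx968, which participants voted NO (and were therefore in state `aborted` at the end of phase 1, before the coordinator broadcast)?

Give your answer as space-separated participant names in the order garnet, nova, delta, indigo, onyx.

Txn tx968 phase 1: garnet yes -> prepared; nova yes -> prepared; delta yes -> prepared; indigo yes -> prepared; onyx no -> aborted

Answer: onyx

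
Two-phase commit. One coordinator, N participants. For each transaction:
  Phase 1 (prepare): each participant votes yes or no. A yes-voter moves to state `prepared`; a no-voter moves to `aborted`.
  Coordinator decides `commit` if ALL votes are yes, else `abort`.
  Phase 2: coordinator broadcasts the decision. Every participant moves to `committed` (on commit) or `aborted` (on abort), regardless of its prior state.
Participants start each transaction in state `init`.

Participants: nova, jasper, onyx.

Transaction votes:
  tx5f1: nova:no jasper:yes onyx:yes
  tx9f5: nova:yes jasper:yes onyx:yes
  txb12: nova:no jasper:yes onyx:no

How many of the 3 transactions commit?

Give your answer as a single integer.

Answer: 1

Derivation:
tx5f1: no from nova -> abort (commits=0)
tx9f5: all yes -> commit (commits=1)
txb12: no from nova, onyx -> abort (commits=1)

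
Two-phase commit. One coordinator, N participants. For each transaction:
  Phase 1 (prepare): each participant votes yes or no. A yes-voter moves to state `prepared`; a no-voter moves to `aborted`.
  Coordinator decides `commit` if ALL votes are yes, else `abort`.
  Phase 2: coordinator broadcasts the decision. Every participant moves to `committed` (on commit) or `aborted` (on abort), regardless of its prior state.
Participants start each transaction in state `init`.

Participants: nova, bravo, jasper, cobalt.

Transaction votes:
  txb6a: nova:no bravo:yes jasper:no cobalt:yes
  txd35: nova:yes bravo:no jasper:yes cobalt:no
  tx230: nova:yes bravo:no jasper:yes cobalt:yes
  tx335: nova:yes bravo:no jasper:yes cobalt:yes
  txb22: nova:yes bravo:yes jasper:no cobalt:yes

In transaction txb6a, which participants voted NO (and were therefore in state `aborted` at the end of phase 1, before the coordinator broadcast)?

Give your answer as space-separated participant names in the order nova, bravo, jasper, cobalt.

Answer: nova jasper

Derivation:
Txn txb6a phase 1: nova no -> aborted; bravo yes -> prepared; jasper no -> aborted; cobalt yes -> prepared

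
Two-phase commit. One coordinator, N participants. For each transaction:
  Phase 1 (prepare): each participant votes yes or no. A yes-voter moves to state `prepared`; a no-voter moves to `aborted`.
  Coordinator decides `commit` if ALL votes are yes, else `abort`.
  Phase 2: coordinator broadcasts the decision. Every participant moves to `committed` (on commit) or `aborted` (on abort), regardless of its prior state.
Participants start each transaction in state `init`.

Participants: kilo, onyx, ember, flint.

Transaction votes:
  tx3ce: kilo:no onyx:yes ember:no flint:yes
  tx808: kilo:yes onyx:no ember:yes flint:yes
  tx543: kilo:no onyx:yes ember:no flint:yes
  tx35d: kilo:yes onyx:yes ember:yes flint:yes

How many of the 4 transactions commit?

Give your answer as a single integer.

tx3ce: no from kilo, ember -> abort (commits=0)
tx808: no from onyx -> abort (commits=0)
tx543: no from kilo, ember -> abort (commits=0)
tx35d: all yes -> commit (commits=1)

Answer: 1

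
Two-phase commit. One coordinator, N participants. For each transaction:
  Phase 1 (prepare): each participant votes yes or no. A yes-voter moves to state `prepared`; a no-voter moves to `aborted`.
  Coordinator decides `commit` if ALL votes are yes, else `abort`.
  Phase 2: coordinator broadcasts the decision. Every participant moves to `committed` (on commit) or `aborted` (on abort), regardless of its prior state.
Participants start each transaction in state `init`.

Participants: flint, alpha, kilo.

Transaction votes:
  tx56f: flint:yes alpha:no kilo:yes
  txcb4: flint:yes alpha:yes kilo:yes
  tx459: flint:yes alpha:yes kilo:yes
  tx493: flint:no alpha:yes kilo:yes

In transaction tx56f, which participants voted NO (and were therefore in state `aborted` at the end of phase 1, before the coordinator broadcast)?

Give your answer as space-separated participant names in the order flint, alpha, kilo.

Answer: alpha

Derivation:
Txn tx56f phase 1: flint yes -> prepared; alpha no -> aborted; kilo yes -> prepared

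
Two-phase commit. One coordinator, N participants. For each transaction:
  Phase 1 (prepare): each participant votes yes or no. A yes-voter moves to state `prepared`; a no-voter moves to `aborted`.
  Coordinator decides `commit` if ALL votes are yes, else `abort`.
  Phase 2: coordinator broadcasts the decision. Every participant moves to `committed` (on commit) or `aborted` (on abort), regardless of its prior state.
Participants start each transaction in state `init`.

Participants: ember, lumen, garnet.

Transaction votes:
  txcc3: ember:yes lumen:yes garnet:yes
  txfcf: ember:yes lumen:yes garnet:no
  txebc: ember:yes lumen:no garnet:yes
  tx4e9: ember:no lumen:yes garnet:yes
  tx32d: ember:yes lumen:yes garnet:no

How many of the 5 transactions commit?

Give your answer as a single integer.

Answer: 1

Derivation:
txcc3: all yes -> commit (commits=1)
txfcf: no from garnet -> abort (commits=1)
txebc: no from lumen -> abort (commits=1)
tx4e9: no from ember -> abort (commits=1)
tx32d: no from garnet -> abort (commits=1)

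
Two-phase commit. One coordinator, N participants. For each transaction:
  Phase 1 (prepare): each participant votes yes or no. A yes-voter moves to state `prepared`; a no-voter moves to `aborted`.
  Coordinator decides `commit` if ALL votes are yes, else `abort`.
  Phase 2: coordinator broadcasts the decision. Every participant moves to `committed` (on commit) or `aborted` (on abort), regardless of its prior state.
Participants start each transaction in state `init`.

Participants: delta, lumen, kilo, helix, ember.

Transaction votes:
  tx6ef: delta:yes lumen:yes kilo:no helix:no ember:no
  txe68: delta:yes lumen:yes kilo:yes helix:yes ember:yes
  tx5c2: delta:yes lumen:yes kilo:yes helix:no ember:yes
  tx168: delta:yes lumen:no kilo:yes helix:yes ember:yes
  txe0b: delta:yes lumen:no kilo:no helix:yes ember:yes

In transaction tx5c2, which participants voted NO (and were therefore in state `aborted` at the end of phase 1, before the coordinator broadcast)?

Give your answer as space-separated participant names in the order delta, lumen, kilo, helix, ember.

Txn tx5c2 phase 1: delta yes -> prepared; lumen yes -> prepared; kilo yes -> prepared; helix no -> aborted; ember yes -> prepared

Answer: helix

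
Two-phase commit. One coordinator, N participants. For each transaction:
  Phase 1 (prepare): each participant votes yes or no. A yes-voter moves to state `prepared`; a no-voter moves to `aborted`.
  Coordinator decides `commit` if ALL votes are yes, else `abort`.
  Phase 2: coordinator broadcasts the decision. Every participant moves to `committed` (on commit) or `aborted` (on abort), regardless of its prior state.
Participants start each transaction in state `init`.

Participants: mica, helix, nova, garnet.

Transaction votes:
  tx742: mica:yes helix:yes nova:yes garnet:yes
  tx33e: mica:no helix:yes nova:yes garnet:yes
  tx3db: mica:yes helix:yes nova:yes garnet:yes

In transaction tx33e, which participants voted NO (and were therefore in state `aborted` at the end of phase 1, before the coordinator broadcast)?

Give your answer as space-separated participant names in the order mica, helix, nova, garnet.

Answer: mica

Derivation:
Txn tx33e phase 1: mica no -> aborted; helix yes -> prepared; nova yes -> prepared; garnet yes -> prepared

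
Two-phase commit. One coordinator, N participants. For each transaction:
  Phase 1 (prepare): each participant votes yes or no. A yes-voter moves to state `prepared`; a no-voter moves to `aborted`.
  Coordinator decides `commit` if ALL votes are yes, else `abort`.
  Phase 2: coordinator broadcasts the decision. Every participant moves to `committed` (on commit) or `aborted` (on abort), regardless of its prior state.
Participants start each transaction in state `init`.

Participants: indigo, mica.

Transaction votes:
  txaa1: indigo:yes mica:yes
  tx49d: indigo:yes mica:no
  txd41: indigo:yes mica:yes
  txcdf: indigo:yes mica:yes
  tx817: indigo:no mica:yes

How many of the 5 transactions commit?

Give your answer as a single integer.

txaa1: all yes -> commit (commits=1)
tx49d: no from mica -> abort (commits=1)
txd41: all yes -> commit (commits=2)
txcdf: all yes -> commit (commits=3)
tx817: no from indigo -> abort (commits=3)

Answer: 3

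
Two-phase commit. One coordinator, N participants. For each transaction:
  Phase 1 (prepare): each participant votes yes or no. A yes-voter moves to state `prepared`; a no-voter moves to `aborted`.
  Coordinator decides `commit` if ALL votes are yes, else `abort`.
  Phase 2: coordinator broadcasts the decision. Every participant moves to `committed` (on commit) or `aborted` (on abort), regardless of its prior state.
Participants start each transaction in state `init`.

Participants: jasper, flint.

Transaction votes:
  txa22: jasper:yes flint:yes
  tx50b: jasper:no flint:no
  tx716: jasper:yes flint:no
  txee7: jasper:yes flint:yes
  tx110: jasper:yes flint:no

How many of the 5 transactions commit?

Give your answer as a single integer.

Answer: 2

Derivation:
txa22: all yes -> commit (commits=1)
tx50b: no from jasper, flint -> abort (commits=1)
tx716: no from flint -> abort (commits=1)
txee7: all yes -> commit (commits=2)
tx110: no from flint -> abort (commits=2)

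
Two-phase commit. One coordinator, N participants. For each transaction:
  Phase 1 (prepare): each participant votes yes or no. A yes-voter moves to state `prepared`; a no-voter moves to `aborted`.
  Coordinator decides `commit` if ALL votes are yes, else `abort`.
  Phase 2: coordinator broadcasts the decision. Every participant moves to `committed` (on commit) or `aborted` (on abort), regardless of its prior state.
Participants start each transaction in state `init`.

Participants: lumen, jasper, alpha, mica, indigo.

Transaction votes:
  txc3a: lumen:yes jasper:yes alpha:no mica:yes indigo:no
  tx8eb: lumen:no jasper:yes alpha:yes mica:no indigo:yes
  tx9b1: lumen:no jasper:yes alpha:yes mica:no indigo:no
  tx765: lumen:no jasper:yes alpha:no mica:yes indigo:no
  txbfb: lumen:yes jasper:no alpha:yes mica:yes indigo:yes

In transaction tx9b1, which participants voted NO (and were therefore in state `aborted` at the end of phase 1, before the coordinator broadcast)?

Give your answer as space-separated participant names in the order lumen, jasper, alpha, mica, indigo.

Txn tx9b1 phase 1: lumen no -> aborted; jasper yes -> prepared; alpha yes -> prepared; mica no -> aborted; indigo no -> aborted

Answer: lumen mica indigo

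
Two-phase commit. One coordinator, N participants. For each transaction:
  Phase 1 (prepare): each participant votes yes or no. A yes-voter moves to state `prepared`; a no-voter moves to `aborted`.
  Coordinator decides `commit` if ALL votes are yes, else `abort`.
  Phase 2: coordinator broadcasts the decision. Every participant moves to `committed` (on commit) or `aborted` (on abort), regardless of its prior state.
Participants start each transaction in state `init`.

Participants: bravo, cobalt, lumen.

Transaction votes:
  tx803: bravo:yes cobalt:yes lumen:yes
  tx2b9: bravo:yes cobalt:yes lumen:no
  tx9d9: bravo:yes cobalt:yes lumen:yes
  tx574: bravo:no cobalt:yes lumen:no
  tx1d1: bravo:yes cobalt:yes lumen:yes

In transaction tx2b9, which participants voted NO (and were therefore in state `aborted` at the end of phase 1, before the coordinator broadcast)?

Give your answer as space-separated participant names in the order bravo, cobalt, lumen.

Answer: lumen

Derivation:
Txn tx2b9 phase 1: bravo yes -> prepared; cobalt yes -> prepared; lumen no -> aborted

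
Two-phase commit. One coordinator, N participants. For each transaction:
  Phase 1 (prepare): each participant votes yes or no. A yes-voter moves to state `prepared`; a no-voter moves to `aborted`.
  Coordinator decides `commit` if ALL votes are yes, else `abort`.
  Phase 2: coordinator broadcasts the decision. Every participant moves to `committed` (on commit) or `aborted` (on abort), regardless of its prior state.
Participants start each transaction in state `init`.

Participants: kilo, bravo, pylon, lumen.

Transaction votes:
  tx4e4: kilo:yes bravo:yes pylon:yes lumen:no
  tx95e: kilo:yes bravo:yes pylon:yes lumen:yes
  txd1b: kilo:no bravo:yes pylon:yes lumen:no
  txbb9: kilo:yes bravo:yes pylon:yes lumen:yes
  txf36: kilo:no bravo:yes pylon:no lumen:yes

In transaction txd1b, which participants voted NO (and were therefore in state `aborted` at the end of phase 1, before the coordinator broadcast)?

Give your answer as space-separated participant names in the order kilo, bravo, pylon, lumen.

Txn txd1b phase 1: kilo no -> aborted; bravo yes -> prepared; pylon yes -> prepared; lumen no -> aborted

Answer: kilo lumen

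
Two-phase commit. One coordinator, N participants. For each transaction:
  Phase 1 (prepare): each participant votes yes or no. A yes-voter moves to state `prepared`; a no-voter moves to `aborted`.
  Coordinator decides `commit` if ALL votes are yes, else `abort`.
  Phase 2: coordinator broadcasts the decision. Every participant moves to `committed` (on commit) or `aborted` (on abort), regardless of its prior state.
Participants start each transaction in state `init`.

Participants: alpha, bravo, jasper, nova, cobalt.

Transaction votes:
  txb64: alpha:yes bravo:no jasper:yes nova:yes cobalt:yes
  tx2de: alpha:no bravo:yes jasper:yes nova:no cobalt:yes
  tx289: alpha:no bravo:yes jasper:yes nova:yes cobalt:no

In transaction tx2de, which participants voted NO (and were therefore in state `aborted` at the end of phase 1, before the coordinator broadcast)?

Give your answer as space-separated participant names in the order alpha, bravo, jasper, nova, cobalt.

Answer: alpha nova

Derivation:
Txn tx2de phase 1: alpha no -> aborted; bravo yes -> prepared; jasper yes -> prepared; nova no -> aborted; cobalt yes -> prepared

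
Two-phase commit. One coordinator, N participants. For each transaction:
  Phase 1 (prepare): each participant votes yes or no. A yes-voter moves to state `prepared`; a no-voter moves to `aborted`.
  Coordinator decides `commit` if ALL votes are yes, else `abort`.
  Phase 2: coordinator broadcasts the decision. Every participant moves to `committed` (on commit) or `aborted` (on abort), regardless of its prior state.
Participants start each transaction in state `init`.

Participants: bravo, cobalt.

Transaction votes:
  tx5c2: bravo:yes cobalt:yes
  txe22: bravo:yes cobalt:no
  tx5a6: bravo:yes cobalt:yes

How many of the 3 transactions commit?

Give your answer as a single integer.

tx5c2: all yes -> commit (commits=1)
txe22: no from cobalt -> abort (commits=1)
tx5a6: all yes -> commit (commits=2)

Answer: 2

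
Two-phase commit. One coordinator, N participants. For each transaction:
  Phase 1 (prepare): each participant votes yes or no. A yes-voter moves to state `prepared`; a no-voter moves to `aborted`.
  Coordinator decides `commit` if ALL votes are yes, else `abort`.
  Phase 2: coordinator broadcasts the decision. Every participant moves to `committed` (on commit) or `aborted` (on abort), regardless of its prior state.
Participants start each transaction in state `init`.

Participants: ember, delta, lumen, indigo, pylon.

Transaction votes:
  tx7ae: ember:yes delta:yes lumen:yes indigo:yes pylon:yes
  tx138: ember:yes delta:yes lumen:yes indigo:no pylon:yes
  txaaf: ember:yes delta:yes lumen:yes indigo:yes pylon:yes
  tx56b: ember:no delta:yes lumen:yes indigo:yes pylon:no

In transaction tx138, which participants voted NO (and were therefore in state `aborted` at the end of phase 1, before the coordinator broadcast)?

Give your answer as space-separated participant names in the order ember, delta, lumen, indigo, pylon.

Txn tx138 phase 1: ember yes -> prepared; delta yes -> prepared; lumen yes -> prepared; indigo no -> aborted; pylon yes -> prepared

Answer: indigo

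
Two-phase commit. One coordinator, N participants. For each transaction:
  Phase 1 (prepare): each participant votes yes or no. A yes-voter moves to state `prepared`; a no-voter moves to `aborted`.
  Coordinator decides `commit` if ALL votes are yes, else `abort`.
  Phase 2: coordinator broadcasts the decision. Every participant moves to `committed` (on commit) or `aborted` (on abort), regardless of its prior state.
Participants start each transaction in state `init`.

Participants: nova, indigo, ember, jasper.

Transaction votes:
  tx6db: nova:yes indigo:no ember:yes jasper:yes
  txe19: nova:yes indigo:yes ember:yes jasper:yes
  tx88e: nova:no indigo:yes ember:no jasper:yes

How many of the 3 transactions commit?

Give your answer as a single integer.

tx6db: no from indigo -> abort (commits=0)
txe19: all yes -> commit (commits=1)
tx88e: no from nova, ember -> abort (commits=1)

Answer: 1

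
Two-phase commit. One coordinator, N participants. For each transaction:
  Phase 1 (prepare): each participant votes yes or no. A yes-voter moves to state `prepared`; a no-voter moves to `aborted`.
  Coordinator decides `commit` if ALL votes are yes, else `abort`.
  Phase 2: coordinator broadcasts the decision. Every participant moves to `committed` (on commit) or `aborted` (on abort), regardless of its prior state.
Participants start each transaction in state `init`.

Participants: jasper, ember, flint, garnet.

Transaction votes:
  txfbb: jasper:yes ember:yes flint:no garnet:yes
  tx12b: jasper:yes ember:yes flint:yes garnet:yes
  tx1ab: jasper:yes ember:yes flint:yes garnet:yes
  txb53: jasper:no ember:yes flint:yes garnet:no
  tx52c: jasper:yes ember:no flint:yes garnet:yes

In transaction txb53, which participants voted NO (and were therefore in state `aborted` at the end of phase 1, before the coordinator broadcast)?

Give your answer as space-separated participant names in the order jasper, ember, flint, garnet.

Answer: jasper garnet

Derivation:
Txn txb53 phase 1: jasper no -> aborted; ember yes -> prepared; flint yes -> prepared; garnet no -> aborted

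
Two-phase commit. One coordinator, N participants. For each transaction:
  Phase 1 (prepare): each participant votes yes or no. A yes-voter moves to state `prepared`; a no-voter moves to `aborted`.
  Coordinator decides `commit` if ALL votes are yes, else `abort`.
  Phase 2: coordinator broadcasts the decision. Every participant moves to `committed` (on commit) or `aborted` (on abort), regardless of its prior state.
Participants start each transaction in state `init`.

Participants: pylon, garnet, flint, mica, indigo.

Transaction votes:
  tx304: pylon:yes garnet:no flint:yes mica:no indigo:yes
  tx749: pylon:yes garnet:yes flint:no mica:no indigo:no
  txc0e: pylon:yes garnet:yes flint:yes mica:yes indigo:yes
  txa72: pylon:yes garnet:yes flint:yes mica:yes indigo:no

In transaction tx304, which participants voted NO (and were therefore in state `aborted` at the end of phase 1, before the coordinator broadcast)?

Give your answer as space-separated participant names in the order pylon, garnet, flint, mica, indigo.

Answer: garnet mica

Derivation:
Txn tx304 phase 1: pylon yes -> prepared; garnet no -> aborted; flint yes -> prepared; mica no -> aborted; indigo yes -> prepared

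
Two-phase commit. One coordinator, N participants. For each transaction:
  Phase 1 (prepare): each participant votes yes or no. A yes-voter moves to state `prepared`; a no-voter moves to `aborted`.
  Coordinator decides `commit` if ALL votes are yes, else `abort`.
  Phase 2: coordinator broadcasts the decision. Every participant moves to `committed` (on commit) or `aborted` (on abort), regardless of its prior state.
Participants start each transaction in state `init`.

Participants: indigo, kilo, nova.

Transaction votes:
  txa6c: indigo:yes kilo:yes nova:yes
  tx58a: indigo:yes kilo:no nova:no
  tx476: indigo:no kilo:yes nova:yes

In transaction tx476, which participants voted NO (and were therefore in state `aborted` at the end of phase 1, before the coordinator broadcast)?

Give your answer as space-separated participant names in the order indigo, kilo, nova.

Answer: indigo

Derivation:
Txn tx476 phase 1: indigo no -> aborted; kilo yes -> prepared; nova yes -> prepared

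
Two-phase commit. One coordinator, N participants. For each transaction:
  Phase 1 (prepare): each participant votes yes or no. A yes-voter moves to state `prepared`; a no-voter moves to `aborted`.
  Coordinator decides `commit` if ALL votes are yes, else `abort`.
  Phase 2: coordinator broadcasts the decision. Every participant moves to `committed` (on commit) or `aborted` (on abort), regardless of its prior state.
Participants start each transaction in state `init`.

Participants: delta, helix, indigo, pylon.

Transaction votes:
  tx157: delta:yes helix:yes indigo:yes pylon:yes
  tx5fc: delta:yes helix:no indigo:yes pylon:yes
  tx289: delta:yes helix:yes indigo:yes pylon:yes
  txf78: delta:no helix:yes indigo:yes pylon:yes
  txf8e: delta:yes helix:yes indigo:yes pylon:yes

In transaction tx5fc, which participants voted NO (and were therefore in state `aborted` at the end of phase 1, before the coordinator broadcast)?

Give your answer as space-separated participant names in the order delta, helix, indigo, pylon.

Answer: helix

Derivation:
Txn tx5fc phase 1: delta yes -> prepared; helix no -> aborted; indigo yes -> prepared; pylon yes -> prepared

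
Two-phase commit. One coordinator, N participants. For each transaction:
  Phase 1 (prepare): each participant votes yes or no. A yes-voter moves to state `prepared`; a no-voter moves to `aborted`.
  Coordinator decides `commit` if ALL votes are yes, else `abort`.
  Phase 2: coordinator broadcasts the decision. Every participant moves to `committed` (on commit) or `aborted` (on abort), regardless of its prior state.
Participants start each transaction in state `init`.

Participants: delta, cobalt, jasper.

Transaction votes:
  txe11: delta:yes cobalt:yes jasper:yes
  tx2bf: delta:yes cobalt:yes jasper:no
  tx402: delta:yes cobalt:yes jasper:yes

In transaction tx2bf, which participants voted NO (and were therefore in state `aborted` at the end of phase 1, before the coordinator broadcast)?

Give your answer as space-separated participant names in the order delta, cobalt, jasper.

Answer: jasper

Derivation:
Txn tx2bf phase 1: delta yes -> prepared; cobalt yes -> prepared; jasper no -> aborted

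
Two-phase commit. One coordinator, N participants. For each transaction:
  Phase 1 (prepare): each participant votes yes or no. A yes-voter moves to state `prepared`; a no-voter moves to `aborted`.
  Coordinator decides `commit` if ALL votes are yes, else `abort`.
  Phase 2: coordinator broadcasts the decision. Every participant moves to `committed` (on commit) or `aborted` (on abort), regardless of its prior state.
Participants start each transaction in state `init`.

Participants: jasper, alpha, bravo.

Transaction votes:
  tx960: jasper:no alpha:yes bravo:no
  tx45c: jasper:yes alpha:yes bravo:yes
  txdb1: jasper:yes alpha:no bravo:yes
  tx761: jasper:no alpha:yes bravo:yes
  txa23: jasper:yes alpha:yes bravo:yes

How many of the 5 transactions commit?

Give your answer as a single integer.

tx960: no from jasper, bravo -> abort (commits=0)
tx45c: all yes -> commit (commits=1)
txdb1: no from alpha -> abort (commits=1)
tx761: no from jasper -> abort (commits=1)
txa23: all yes -> commit (commits=2)

Answer: 2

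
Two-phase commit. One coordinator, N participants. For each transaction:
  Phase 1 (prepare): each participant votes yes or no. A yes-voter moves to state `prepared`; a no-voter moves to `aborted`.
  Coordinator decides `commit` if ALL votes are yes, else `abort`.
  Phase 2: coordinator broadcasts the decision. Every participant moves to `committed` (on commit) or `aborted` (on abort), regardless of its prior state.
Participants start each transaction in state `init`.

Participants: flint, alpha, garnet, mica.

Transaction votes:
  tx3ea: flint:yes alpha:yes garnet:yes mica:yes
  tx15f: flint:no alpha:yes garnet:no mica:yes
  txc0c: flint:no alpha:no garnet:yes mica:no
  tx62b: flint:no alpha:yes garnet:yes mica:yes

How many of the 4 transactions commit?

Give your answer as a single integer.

Answer: 1

Derivation:
tx3ea: all yes -> commit (commits=1)
tx15f: no from flint, garnet -> abort (commits=1)
txc0c: no from flint, alpha, mica -> abort (commits=1)
tx62b: no from flint -> abort (commits=1)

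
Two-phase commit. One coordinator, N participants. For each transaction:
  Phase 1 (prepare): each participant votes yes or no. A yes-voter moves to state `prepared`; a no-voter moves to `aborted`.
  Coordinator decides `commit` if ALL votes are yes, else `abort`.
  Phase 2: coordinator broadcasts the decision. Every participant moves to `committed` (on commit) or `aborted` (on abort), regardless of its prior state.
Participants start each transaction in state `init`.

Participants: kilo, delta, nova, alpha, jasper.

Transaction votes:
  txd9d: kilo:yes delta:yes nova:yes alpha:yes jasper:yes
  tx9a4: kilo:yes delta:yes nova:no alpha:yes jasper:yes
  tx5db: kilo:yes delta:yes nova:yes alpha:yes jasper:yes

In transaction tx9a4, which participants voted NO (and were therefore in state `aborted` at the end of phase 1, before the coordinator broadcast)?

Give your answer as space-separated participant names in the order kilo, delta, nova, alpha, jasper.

Answer: nova

Derivation:
Txn tx9a4 phase 1: kilo yes -> prepared; delta yes -> prepared; nova no -> aborted; alpha yes -> prepared; jasper yes -> prepared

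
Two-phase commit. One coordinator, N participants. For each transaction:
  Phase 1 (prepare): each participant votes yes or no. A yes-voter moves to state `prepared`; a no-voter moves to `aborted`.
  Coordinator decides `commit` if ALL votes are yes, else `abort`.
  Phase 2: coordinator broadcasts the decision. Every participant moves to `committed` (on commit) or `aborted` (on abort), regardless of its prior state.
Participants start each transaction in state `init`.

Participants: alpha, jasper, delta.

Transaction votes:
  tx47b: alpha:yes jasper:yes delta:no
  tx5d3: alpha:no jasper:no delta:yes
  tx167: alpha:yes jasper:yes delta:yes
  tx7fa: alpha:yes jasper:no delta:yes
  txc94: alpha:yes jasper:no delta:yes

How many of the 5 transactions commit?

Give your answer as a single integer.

tx47b: no from delta -> abort (commits=0)
tx5d3: no from alpha, jasper -> abort (commits=0)
tx167: all yes -> commit (commits=1)
tx7fa: no from jasper -> abort (commits=1)
txc94: no from jasper -> abort (commits=1)

Answer: 1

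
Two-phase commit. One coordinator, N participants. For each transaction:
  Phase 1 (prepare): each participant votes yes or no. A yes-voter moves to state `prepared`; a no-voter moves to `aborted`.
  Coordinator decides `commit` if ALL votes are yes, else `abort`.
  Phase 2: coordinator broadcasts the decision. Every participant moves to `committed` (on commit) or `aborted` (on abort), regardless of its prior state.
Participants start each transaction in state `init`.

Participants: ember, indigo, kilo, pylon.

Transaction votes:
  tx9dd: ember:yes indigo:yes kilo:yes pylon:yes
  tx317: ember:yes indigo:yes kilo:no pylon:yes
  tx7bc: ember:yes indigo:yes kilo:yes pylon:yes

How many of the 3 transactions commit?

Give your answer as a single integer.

Answer: 2

Derivation:
tx9dd: all yes -> commit (commits=1)
tx317: no from kilo -> abort (commits=1)
tx7bc: all yes -> commit (commits=2)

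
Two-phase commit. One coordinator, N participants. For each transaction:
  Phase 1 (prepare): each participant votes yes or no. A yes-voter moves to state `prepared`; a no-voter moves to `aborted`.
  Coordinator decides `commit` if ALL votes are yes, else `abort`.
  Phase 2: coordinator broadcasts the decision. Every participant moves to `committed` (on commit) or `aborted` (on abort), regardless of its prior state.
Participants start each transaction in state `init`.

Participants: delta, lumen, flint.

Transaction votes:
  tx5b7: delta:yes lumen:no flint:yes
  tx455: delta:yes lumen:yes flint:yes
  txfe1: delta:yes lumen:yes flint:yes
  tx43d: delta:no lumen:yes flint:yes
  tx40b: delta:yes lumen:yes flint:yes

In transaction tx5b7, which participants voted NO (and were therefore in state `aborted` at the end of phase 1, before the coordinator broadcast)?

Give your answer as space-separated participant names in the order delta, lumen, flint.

Answer: lumen

Derivation:
Txn tx5b7 phase 1: delta yes -> prepared; lumen no -> aborted; flint yes -> prepared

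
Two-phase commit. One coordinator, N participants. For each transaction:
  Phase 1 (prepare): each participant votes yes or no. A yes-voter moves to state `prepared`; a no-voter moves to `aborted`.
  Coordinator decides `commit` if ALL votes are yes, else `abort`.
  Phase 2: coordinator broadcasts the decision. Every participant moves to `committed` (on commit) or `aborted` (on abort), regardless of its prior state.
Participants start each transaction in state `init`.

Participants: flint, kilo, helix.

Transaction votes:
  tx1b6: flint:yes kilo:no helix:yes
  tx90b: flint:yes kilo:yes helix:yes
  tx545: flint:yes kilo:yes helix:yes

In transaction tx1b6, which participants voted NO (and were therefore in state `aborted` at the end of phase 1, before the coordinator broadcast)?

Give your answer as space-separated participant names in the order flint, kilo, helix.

Answer: kilo

Derivation:
Txn tx1b6 phase 1: flint yes -> prepared; kilo no -> aborted; helix yes -> prepared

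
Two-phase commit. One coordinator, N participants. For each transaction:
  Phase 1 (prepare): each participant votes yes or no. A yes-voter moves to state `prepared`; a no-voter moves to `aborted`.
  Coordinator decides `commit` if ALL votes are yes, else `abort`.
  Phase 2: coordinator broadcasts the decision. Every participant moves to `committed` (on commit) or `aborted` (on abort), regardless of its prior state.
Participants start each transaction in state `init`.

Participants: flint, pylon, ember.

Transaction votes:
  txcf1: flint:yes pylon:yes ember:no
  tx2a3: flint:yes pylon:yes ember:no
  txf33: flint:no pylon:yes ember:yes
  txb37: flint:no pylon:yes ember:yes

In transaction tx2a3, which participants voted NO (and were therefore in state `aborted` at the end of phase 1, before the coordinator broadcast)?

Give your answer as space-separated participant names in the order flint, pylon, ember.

Txn tx2a3 phase 1: flint yes -> prepared; pylon yes -> prepared; ember no -> aborted

Answer: ember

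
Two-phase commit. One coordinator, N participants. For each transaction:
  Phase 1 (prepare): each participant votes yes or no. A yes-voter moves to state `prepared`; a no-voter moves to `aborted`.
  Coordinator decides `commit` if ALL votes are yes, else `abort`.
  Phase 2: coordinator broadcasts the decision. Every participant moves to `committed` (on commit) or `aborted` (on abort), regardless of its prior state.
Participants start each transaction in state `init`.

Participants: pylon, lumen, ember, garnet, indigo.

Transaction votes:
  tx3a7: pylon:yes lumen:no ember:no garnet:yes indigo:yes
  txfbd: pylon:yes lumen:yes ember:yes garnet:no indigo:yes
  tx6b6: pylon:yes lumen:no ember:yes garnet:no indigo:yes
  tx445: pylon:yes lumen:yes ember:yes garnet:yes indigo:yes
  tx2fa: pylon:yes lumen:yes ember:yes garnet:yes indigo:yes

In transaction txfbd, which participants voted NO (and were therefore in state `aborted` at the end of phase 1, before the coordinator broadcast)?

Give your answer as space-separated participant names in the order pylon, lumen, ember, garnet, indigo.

Txn txfbd phase 1: pylon yes -> prepared; lumen yes -> prepared; ember yes -> prepared; garnet no -> aborted; indigo yes -> prepared

Answer: garnet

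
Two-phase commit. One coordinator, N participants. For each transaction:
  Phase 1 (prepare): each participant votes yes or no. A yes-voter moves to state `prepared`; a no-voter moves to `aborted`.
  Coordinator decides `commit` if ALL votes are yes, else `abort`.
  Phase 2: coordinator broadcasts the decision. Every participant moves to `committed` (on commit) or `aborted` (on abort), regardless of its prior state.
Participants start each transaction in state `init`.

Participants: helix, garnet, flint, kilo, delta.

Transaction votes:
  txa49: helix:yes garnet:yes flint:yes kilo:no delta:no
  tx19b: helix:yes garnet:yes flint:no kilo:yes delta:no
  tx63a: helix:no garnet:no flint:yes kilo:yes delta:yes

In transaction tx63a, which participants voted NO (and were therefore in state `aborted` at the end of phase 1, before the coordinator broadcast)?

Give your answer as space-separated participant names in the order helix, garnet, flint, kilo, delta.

Txn tx63a phase 1: helix no -> aborted; garnet no -> aborted; flint yes -> prepared; kilo yes -> prepared; delta yes -> prepared

Answer: helix garnet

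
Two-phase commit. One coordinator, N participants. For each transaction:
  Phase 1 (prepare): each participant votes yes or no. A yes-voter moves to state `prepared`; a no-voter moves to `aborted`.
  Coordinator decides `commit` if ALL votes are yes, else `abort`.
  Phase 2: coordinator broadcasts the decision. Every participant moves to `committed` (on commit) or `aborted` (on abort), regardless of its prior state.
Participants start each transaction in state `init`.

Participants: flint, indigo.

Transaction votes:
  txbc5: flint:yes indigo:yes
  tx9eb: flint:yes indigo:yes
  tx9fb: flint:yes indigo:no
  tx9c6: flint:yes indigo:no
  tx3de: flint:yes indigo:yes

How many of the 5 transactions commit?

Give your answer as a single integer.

txbc5: all yes -> commit (commits=1)
tx9eb: all yes -> commit (commits=2)
tx9fb: no from indigo -> abort (commits=2)
tx9c6: no from indigo -> abort (commits=2)
tx3de: all yes -> commit (commits=3)

Answer: 3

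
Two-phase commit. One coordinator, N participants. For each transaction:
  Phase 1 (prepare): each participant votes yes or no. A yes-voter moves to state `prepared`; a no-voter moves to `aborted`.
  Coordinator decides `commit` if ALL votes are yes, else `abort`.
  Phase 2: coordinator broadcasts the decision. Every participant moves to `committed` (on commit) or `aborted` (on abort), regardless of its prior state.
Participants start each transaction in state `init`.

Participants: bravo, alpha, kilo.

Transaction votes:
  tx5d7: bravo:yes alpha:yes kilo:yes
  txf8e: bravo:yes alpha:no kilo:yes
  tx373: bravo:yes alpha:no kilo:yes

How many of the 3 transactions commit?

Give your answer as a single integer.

tx5d7: all yes -> commit (commits=1)
txf8e: no from alpha -> abort (commits=1)
tx373: no from alpha -> abort (commits=1)

Answer: 1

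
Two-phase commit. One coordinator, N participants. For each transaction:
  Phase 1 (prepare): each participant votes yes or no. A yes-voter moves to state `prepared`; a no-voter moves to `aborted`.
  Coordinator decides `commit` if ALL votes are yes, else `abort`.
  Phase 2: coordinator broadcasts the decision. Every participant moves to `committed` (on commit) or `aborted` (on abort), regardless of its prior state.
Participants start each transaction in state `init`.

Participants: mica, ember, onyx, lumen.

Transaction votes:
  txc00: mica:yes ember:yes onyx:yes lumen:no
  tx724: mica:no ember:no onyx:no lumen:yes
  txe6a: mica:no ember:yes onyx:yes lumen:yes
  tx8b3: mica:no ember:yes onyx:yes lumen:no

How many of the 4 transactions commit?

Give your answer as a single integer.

Answer: 0

Derivation:
txc00: no from lumen -> abort (commits=0)
tx724: no from mica, ember, onyx -> abort (commits=0)
txe6a: no from mica -> abort (commits=0)
tx8b3: no from mica, lumen -> abort (commits=0)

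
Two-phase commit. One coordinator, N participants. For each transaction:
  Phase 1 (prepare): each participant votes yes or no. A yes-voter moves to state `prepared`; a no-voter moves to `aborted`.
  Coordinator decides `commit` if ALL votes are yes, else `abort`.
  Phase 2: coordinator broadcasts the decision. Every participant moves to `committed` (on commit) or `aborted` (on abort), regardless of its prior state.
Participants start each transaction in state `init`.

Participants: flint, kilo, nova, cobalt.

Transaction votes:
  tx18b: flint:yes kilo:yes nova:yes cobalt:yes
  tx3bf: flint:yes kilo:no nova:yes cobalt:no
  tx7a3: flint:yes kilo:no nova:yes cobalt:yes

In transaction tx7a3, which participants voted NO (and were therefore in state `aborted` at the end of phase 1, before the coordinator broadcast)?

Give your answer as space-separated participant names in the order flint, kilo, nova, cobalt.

Answer: kilo

Derivation:
Txn tx7a3 phase 1: flint yes -> prepared; kilo no -> aborted; nova yes -> prepared; cobalt yes -> prepared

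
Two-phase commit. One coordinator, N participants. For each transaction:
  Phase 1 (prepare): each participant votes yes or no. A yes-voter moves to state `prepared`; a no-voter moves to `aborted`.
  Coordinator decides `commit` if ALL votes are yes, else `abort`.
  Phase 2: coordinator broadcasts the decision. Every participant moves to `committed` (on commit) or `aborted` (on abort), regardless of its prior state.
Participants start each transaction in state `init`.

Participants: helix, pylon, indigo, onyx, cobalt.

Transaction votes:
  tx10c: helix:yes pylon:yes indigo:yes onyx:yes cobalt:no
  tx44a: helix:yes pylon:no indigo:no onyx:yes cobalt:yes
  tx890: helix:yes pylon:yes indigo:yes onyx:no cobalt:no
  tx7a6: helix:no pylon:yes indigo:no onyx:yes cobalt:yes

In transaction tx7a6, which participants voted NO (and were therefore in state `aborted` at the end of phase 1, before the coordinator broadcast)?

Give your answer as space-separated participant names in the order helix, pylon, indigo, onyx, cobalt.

Txn tx7a6 phase 1: helix no -> aborted; pylon yes -> prepared; indigo no -> aborted; onyx yes -> prepared; cobalt yes -> prepared

Answer: helix indigo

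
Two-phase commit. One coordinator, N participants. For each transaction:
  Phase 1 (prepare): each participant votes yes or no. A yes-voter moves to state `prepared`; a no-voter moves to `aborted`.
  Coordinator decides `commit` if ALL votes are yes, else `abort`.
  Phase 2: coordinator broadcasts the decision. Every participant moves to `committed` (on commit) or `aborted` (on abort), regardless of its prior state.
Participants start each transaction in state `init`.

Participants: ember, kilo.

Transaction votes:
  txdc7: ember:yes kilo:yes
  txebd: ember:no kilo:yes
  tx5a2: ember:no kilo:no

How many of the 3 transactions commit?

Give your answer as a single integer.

txdc7: all yes -> commit (commits=1)
txebd: no from ember -> abort (commits=1)
tx5a2: no from ember, kilo -> abort (commits=1)

Answer: 1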